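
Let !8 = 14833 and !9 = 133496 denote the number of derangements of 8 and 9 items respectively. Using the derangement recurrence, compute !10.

1334961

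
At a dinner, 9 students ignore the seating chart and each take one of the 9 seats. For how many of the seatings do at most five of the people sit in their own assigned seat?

# with exactly i fixed is C(9,i)·!(9-i); sum over i=0..5:
  i=0: C(9,0)·!9 = 1·133496 = 133496
  i=1: C(9,1)·!8 = 9·14833 = 133497
  i=2: C(9,2)·!7 = 36·1854 = 66744
  i=3: C(9,3)·!6 = 84·265 = 22260
  i=4: C(9,4)·!5 = 126·44 = 5544
  i=5: C(9,5)·!4 = 126·9 = 1134
Total = 362675.

362675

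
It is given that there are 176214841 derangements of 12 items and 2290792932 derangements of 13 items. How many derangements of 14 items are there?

32071101049

!14 = (14-1)·(!13 + !12) = 13·(2290792932 + 176214841) = 13·2467007773 = 32071101049.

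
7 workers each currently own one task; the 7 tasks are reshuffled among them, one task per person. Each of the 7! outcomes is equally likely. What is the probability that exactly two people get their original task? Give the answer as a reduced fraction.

Favorable outcomes: C(7,2)·!5 = 21·44 = 924.
Total outcomes: 7! = 5040.
Probability = 924/5040 = 11/60.

11/60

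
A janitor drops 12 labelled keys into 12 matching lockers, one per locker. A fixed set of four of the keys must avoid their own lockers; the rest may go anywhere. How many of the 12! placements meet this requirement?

339696000

Let A_j be the event that the j-th constrained one is fixed. By inclusion-exclusion over the 4 events:
Σ_{j=0}^{4} (-1)^j C(4,j)(12-j)!
= C(4,0)·12! - C(4,1)·11! + C(4,2)·10! - C(4,3)·9! + C(4,4)·8!
= 479001600 - 159667200 + 21772800 - 1451520 + 40320
= 339696000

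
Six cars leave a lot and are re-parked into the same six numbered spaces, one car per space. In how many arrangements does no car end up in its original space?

The number of derangements of 6 is !6 = Σ_{k=0}^{6} (-1)^k·6!/k!
= 6! - 6!/1! + 6!/2! - 6!/3! + 6!/4! - 6!/5! + 6!/6!
= 720 - 720 + 360 - 120 + 30 - 6 + 1
= 265

265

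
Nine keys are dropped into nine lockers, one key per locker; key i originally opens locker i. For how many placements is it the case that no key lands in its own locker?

!9 = 9! · Σ_{k=0}^{9} (-1)^k/k!
= 9! - 9!/1! + 9!/2! - 9!/3! + 9!/4! - 9!/5! + 9!/6! - 9!/7! + 9!/8! - 9!/9!
= 362880 - 362880 + 181440 - 60480 + 15120 - 3024 + 504 - 72 + 9 - 1
= 133496

133496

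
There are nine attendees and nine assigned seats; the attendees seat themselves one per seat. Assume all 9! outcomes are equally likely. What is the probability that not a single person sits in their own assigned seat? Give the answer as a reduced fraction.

16687/45360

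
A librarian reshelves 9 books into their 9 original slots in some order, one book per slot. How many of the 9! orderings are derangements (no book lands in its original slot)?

133496

Use !n = n·!(n-1) + (-1)^n.
!9 = 9·14833 - 1 = 133496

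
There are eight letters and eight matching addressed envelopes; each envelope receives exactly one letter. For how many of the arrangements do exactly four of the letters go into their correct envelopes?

630

Pick the 4 fixed positions: C(8,4) = 70 ways.
The other 4 form a derangement: !4 = 9.
Total: 70 × 9 = 630.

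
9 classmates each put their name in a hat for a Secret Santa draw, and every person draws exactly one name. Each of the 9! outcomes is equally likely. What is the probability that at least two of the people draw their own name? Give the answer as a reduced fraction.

95887/362880

Favorable outcomes: Σ_{i≥2} C(9,i)·!(9-i) = 36·1854 + 84·265 + 126·44 + 126·9 + 84·2 + 36·1 + 9·0 + 1·1 = 95887.
Total outcomes: 9! = 362880.
Probability = 95887/362880 = 95887/362880.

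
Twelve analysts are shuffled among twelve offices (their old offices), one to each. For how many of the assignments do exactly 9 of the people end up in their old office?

440

Pick the 9 fixed positions: C(12,9) = 220 ways.
The remaining 3 must be deranged: !3 = 2.
Total: 220 × 2 = 440.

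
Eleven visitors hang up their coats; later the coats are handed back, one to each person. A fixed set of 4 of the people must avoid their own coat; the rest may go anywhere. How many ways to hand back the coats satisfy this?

27422640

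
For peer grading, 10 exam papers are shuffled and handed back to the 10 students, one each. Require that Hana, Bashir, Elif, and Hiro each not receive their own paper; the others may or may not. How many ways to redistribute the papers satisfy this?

Inclusion-exclusion on the 4 forbidden self-matches:
Σ_{j=0}^{4} (-1)^j C(4,j)(10-j)!
= C(4,0)·10! - C(4,1)·9! + C(4,2)·8! - C(4,3)·7! + C(4,4)·6!
= 3628800 - 1451520 + 241920 - 20160 + 720
= 2399760

2399760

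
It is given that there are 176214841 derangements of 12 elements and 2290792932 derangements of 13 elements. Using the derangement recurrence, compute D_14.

D_14 = (14-1)·(D_13 + D_12) = 13·(2290792932 + 176214841) = 13·2467007773 = 32071101049.

32071101049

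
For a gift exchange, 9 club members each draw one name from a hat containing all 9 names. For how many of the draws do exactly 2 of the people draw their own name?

66744

Choose which 2 of the 9 are fixed: C(9,2) = 36.
The other 7 form a derangement: !7 = 1854.
Total: 36 × 1854 = 66744.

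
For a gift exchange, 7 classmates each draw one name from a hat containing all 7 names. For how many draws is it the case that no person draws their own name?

1854

Recurrence: !7 = 6·(!6 + !5).
!7 = 6·(265 + 44) = 6·309 = 1854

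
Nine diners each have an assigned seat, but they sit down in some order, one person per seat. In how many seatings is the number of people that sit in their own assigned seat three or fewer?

355997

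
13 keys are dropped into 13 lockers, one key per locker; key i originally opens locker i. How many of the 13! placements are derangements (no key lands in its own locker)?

2290792932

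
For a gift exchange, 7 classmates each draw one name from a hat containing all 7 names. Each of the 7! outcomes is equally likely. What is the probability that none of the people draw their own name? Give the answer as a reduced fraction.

103/280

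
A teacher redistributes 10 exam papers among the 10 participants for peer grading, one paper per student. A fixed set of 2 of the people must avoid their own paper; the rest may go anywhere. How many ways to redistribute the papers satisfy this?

2943360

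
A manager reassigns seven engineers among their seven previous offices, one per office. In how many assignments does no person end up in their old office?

Use !n = n·!(n-1) + (-1)^n.
!7 = 7·265 - 1 = 1854

1854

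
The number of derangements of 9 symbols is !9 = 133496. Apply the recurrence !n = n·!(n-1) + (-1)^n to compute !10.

1334961

!10 = 10·133496 + 1 = 1334961.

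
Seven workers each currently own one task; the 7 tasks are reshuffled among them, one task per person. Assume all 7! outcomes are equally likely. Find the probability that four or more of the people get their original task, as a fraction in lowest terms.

23/1260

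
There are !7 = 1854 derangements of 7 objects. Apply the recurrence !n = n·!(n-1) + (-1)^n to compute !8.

!8 = 8·1854 + 1 = 14833.

14833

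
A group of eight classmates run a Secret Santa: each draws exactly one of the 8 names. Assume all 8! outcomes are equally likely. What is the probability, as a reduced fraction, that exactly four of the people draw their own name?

Favorable outcomes: C(8,4)·!4 = 70·9 = 630.
Total outcomes: 8! = 40320.
Probability = 630/40320 = 1/64.

1/64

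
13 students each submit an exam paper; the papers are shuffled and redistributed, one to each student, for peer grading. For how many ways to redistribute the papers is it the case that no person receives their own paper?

2290792932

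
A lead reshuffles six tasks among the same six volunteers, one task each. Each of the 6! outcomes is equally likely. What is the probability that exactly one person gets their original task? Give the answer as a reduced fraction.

11/30

Favorable outcomes: C(6,1)·!5 = 6·44 = 264.
Total outcomes: 6! = 720.
Probability = 264/720 = 11/30.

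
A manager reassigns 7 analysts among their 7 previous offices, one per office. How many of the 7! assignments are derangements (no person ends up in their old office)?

Recurrence: !7 = 6·(!6 + !5).
!7 = 6·(265 + 44) = 6·309 = 1854

1854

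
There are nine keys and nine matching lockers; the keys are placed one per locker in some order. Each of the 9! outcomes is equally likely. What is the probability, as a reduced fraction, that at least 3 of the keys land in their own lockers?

29143/362880

Favorable outcomes: Σ_{i≥3} C(9,i)·!(9-i) = 84·265 + 126·44 + 126·9 + 84·2 + 36·1 + 9·0 + 1·1 = 29143.
Total outcomes: 9! = 362880.
Probability = 29143/362880 = 29143/362880.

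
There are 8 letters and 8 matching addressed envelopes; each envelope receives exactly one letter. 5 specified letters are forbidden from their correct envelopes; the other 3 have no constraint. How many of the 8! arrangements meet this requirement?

21234

Inclusion-exclusion on the 5 forbidden self-matches:
Σ_{j=0}^{5} (-1)^j C(5,j)(8-j)!
= C(5,0)·8! - C(5,1)·7! + C(5,2)·6! - C(5,3)·5! + C(5,4)·4! - C(5,5)·3!
= 40320 - 25200 + 7200 - 1200 + 120 - 6
= 21234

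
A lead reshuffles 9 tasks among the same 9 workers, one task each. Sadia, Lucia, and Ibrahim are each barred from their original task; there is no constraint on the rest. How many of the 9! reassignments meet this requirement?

256320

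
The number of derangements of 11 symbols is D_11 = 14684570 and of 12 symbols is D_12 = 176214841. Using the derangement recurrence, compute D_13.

2290792932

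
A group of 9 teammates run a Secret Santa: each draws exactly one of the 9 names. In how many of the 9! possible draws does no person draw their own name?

133496

Use !n = (n-1)(!(n-1) + !(n-2)).
!9 = 8·(14833 + 1854) = 8·16687 = 133496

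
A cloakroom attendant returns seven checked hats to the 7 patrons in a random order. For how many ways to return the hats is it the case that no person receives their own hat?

1854

The subfactorial !7 = [7!/e] (nearest integer).
7! = 5040, and 5040/e ≈ 1854.11, so !7 = 1854.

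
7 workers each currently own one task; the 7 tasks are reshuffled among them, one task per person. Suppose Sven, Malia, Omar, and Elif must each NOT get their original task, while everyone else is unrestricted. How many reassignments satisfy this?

2790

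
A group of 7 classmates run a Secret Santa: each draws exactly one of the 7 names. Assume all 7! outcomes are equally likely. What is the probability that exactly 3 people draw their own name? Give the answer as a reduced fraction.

Favorable outcomes: C(7,3)·!4 = 35·9 = 315.
Total outcomes: 7! = 5040.
Probability = 315/5040 = 1/16.

1/16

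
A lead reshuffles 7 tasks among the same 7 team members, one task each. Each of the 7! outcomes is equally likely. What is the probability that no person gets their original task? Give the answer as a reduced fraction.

Favorable outcomes: !7 = 1854.
Total outcomes: 7! = 5040.
Probability = 1854/5040 = 103/280.

103/280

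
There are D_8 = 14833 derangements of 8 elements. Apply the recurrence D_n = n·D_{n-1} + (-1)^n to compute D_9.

133496

D_9 = 9·14833 - 1 = 133496.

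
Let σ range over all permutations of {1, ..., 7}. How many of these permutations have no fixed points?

Use !n = n·!(n-1) + (-1)^n.
!7 = 7·265 - 1 = 1854

1854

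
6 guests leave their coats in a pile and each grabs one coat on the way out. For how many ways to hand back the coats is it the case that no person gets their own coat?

By inclusion-exclusion, !6 = Σ (-1)^k · 6!/k! for k=0..6
= 6! - 6!/1! + 6!/2! - 6!/3! + 6!/4! - 6!/5! + 6!/6!
= 720 - 720 + 360 - 120 + 30 - 6 + 1
= 265

265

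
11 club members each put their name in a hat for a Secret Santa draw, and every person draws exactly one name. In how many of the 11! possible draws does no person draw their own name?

14684570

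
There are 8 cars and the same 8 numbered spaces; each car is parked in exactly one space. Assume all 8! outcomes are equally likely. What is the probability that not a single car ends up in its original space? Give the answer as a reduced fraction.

Favorable outcomes: !8 = 14833.
Total outcomes: 8! = 40320.
Probability = 14833/40320 = 2119/5760.

2119/5760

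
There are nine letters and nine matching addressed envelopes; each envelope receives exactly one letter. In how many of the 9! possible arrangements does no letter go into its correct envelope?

133496

By inclusion-exclusion, !9 = Σ (-1)^k · 9!/k! for k=0..9
= 9! - 9!/1! + 9!/2! - 9!/3! + 9!/4! - 9!/5! + 9!/6! - 9!/7! + 9!/8! - 9!/9!
= 362880 - 362880 + 181440 - 60480 + 15120 - 3024 + 504 - 72 + 9 - 1
= 133496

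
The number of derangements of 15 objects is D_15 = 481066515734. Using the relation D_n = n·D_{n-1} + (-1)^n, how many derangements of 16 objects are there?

D_16 = 16·481066515734 + 1 = 7697064251745.

7697064251745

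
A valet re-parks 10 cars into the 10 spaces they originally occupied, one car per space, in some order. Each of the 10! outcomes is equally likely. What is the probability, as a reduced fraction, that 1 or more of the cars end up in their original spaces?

Favorable outcomes: Σ_{i≥1} C(10,i)·!(10-i) = 10·133496 + 45·14833 + 120·1854 + 210·265 + 252·44 + 210·9 + 120·2 + 45·1 + 10·0 + 1·1 = 2293839.
Total outcomes: 10! = 3628800.
Probability = 2293839/3628800 = 28319/44800.

28319/44800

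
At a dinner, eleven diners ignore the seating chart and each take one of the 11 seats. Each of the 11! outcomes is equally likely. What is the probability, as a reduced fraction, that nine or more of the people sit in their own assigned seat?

1/712800

Favorable outcomes: Σ_{i≥9} C(11,i)·!(11-i) = 55·1 + 11·0 + 1·1 = 56.
Total outcomes: 11! = 39916800.
Probability = 56/39916800 = 1/712800.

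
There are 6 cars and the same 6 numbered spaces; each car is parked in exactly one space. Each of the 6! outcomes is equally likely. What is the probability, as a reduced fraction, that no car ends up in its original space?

53/144

Favorable outcomes: !6 = 265.
Total outcomes: 6! = 720.
Probability = 265/720 = 53/144.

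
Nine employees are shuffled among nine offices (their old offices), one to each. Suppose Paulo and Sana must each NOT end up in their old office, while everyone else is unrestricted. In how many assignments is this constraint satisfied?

Inclusion-exclusion on the 2 forbidden self-matches:
Σ_{j=0}^{2} (-1)^j C(2,j)(9-j)!
= C(2,0)·9! - C(2,1)·8! + C(2,2)·7!
= 362880 - 80640 + 5040
= 287280

287280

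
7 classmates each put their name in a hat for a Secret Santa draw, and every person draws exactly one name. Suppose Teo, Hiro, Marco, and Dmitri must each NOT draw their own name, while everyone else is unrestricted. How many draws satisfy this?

Inclusion-exclusion on the 4 forbidden self-matches:
Σ_{j=0}^{4} (-1)^j C(4,j)(7-j)!
= C(4,0)·7! - C(4,1)·6! + C(4,2)·5! - C(4,3)·4! + C(4,4)·3!
= 5040 - 2880 + 720 - 96 + 6
= 2790

2790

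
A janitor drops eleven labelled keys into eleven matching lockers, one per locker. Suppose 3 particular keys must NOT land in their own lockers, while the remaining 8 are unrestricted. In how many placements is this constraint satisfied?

30078720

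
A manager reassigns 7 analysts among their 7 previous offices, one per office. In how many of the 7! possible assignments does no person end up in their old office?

1854

Use !n = n·!(n-1) + (-1)^n.
!7 = 7·265 - 1 = 1854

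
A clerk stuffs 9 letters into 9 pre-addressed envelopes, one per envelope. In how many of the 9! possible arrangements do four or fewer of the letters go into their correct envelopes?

361541

Sum C(9,i)·!(9-i) for i = 0..4:
  i=0: C(9,0)·!9 = 1·133496 = 133496
  i=1: C(9,1)·!8 = 9·14833 = 133497
  i=2: C(9,2)·!7 = 36·1854 = 66744
  i=3: C(9,3)·!6 = 84·265 = 22260
  i=4: C(9,4)·!5 = 126·44 = 5544
Total = 361541.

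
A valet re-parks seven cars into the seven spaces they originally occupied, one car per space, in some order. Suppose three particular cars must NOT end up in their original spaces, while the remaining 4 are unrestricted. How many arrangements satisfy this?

3216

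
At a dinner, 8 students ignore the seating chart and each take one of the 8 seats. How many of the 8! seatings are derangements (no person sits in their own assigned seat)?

14833

The subfactorial !8 = [8!/e] (nearest integer).
8! = 40320, and 40320/e ≈ 14832.90, so !8 = 14833.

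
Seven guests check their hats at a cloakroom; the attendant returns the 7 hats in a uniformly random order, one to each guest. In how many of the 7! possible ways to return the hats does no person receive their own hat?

1854

!7 is the nearest integer to 7!/e.
7! = 5040, and 5040/e ≈ 1854.11, so !7 = 1854.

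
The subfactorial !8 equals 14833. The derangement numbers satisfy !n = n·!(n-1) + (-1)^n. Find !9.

!9 = 9·14833 - 1 = 133496.

133496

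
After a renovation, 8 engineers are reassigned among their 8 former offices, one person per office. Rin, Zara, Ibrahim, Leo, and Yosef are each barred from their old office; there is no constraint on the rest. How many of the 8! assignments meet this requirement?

Let A_j be the event that the j-th constrained one is fixed. By inclusion-exclusion over the 5 events:
Σ_{j=0}^{5} (-1)^j C(5,j)(8-j)!
= C(5,0)·8! - C(5,1)·7! + C(5,2)·6! - C(5,3)·5! + C(5,4)·4! - C(5,5)·3!
= 40320 - 25200 + 7200 - 1200 + 120 - 6
= 21234

21234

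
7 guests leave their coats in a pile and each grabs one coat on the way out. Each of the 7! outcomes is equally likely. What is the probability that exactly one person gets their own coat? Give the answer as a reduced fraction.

Favorable outcomes: C(7,1)·!6 = 7·265 = 1855.
Total outcomes: 7! = 5040.
Probability = 1855/5040 = 53/144.

53/144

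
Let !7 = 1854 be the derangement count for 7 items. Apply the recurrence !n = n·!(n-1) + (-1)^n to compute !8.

!8 = 8·1854 + 1 = 14833.

14833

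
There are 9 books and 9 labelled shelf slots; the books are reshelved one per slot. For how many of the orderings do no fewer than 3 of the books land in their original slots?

29143

Sum C(9,i)·!(9-i) for i = 3..9:
  i=3: C(9,3)·!6 = 84·265 = 22260
  i=4: C(9,4)·!5 = 126·44 = 5544
  i=5: C(9,5)·!4 = 126·9 = 1134
  i=6: C(9,6)·!3 = 84·2 = 168
  i=7: C(9,7)·!2 = 36·1 = 36
  i=8: C(9,8)·!1 = 9·0 = 0
  i=9: C(9,9)·!0 = 1·1 = 1
Total = 29143.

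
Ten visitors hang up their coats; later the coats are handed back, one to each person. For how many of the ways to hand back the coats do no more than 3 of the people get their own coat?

3559886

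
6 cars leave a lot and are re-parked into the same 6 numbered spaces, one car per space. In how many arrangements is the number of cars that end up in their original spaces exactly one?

264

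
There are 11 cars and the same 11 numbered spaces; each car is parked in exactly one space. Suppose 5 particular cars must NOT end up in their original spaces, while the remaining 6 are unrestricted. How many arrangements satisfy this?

Inclusion-exclusion on the 5 forbidden self-matches:
Σ_{j=0}^{5} (-1)^j C(5,j)(11-j)!
= C(5,0)·11! - C(5,1)·10! + C(5,2)·9! - C(5,3)·8! + C(5,4)·7! - C(5,5)·6!
= 39916800 - 18144000 + 3628800 - 403200 + 25200 - 720
= 25022880

25022880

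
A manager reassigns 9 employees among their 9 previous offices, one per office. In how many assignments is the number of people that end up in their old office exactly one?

Choose which one of the 9 is fixed: C(9,1) = 9.
The remaining 8 must be deranged: !8 = 14833.
Total: 9 × 14833 = 133497.

133497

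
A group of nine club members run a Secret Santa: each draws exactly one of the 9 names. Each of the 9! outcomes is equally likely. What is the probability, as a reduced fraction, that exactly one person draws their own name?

2119/5760

Favorable outcomes: C(9,1)·!8 = 9·14833 = 133497.
Total outcomes: 9! = 362880.
Probability = 133497/362880 = 2119/5760.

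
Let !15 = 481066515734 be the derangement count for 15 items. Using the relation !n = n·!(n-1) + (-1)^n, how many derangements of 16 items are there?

7697064251745

!16 = 16·481066515734 + 1 = 7697064251745.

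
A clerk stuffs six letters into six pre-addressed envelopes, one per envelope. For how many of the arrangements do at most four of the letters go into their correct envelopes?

719

# with exactly i fixed is C(6,i)·!(6-i); sum over i=0..4:
  i=0: C(6,0)·!6 = 1·265 = 265
  i=1: C(6,1)·!5 = 6·44 = 264
  i=2: C(6,2)·!4 = 15·9 = 135
  i=3: C(6,3)·!3 = 20·2 = 40
  i=4: C(6,4)·!2 = 15·1 = 15
Total = 719.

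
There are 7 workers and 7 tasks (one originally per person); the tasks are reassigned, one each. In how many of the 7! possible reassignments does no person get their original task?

1854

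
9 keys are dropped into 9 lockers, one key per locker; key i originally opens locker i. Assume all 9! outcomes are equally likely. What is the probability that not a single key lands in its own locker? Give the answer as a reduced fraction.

Favorable outcomes: !9 = 133496.
Total outcomes: 9! = 362880.
Probability = 133496/362880 = 16687/45360.

16687/45360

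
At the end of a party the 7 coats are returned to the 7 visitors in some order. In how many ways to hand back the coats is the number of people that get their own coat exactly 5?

Choose which 5 of the 7 are fixed: C(7,5) = 21.
The remaining 2 must be deranged: !2 = 1.
Total: 21 × 1 = 21.

21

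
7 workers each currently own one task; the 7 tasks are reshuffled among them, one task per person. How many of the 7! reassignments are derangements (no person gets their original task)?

1854

The number of derangements of 7 is !7 = Σ_{k=0}^{7} (-1)^k·7!/k!
= 7! - 7!/1! + 7!/2! - 7!/3! + 7!/4! - 7!/5! + 7!/6! - 7!/7!
= 5040 - 5040 + 2520 - 840 + 210 - 42 + 7 - 1
= 1854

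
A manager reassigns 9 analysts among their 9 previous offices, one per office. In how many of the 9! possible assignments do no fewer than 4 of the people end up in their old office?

6883

Sum C(9,i)·!(9-i) for i = 4..9:
  i=4: C(9,4)·!5 = 126·44 = 5544
  i=5: C(9,5)·!4 = 126·9 = 1134
  i=6: C(9,6)·!3 = 84·2 = 168
  i=7: C(9,7)·!2 = 36·1 = 36
  i=8: C(9,8)·!1 = 9·0 = 0
  i=9: C(9,9)·!0 = 1·1 = 1
Total = 6883.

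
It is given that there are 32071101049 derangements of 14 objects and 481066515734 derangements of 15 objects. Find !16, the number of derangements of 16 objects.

7697064251745

!16 = (16-1)·(!15 + !14) = 15·(481066515734 + 32071101049) = 15·513137616783 = 7697064251745.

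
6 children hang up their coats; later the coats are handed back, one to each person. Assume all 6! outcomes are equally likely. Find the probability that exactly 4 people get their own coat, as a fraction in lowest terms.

1/48

Favorable outcomes: C(6,4)·!2 = 15·1 = 15.
Total outcomes: 6! = 720.
Probability = 15/720 = 1/48.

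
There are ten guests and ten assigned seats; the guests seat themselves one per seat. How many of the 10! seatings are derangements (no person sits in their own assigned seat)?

1334961

Recurrence: !10 = 10·!9 + (-1)^10.
!10 = 10·133496 + 1 = 1334961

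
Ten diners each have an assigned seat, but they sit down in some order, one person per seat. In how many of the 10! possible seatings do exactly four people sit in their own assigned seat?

55650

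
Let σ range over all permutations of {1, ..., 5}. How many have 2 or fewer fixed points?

109

# with exactly i fixed is C(5,i)·!(5-i); sum over i=0..2:
  i=0: C(5,0)·!5 = 1·44 = 44
  i=1: C(5,1)·!4 = 5·9 = 45
  i=2: C(5,2)·!3 = 10·2 = 20
Total = 109.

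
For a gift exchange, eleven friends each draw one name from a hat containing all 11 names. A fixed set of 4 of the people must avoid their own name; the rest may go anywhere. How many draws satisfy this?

27422640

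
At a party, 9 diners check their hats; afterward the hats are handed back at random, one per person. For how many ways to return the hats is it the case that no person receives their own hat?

!9 is the nearest integer to 9!/e.
9! = 362880, and 362880/e ≈ 133496.09, so !9 = 133496.

133496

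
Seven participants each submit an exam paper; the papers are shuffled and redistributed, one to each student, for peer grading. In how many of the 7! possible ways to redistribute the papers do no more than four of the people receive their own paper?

5018

Sum C(7,i)·!(7-i) for i = 0..4:
  i=0: C(7,0)·!7 = 1·1854 = 1854
  i=1: C(7,1)·!6 = 7·265 = 1855
  i=2: C(7,2)·!5 = 21·44 = 924
  i=3: C(7,3)·!4 = 35·9 = 315
  i=4: C(7,4)·!3 = 35·2 = 70
Total = 5018.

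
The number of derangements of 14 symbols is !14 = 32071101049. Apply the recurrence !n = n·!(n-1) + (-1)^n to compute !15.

481066515734

!15 = 15·32071101049 - 1 = 481066515734.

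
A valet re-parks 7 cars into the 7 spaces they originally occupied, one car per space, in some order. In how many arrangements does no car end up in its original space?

1854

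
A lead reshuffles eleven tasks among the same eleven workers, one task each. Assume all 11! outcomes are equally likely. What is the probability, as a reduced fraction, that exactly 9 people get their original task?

1/725760

Favorable outcomes: C(11,9)·!2 = 55·1 = 55.
Total outcomes: 11! = 39916800.
Probability = 55/39916800 = 1/725760.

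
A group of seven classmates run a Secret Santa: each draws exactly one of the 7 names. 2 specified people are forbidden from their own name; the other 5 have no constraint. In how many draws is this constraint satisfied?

3720

Let A_j be the event that the j-th constrained one is fixed. By inclusion-exclusion over the 2 events:
Σ_{j=0}^{2} (-1)^j C(2,j)(7-j)!
= C(2,0)·7! - C(2,1)·6! + C(2,2)·5!
= 5040 - 1440 + 120
= 3720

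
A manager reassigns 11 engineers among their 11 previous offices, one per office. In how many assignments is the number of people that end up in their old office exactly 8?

Choose which 8 of the 11 are fixed: C(11,8) = 165.
The remaining 3 must be deranged: !3 = 2.
Total: 165 × 2 = 330.

330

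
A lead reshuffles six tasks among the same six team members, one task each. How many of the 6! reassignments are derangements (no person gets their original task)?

The subfactorial !6 = [6!/e] (nearest integer).
6! = 720, and 720/e ≈ 264.87, so !6 = 265.

265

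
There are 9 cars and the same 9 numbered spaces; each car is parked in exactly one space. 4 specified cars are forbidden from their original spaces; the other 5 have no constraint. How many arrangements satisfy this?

229080

Let A_j be the event that the j-th constrained one is fixed. By inclusion-exclusion over the 4 events:
Σ_{j=0}^{4} (-1)^j C(4,j)(9-j)!
= C(4,0)·9! - C(4,1)·8! + C(4,2)·7! - C(4,3)·6! + C(4,4)·5!
= 362880 - 161280 + 30240 - 2880 + 120
= 229080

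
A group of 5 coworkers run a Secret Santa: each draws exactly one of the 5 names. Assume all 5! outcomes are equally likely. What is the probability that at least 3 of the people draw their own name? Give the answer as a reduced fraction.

11/120

Favorable outcomes: Σ_{i≥3} C(5,i)·!(5-i) = 10·1 + 5·0 + 1·1 = 11.
Total outcomes: 5! = 120.
Probability = 11/120 = 11/120.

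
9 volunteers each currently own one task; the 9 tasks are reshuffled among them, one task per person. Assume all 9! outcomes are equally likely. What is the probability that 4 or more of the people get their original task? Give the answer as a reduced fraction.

Favorable outcomes: Σ_{i≥4} C(9,i)·!(9-i) = 126·44 + 126·9 + 84·2 + 36·1 + 9·0 + 1·1 = 6883.
Total outcomes: 9! = 362880.
Probability = 6883/362880 = 6883/362880.

6883/362880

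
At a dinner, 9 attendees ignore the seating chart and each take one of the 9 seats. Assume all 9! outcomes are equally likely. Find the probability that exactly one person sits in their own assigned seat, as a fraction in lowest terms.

2119/5760

Favorable outcomes: C(9,1)·!8 = 9·14833 = 133497.
Total outcomes: 9! = 362880.
Probability = 133497/362880 = 2119/5760.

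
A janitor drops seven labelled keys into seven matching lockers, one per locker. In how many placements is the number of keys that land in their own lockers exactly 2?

924

Choose which 2 of the 7 are fixed: C(7,2) = 21.
The remaining 5 must be deranged: !5 = 44.
Total: 21 × 44 = 924.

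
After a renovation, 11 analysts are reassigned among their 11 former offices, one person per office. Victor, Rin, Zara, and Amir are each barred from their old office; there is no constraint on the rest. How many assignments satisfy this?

27422640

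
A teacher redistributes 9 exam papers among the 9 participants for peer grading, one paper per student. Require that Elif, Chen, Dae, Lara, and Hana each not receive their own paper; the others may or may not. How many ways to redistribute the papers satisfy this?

205056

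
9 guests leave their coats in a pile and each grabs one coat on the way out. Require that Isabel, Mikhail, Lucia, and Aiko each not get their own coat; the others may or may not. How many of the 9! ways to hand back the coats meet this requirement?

Let A_j be the event that the j-th constrained one is fixed. By inclusion-exclusion over the 4 events:
Σ_{j=0}^{4} (-1)^j C(4,j)(9-j)!
= C(4,0)·9! - C(4,1)·8! + C(4,2)·7! - C(4,3)·6! + C(4,4)·5!
= 362880 - 161280 + 30240 - 2880 + 120
= 229080

229080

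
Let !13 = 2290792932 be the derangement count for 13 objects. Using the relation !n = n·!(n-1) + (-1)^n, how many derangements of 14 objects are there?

32071101049

!14 = 14·2290792932 + 1 = 32071101049.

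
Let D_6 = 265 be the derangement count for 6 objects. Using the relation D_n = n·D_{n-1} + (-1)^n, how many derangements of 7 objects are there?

1854

D_7 = 7·265 - 1 = 1854.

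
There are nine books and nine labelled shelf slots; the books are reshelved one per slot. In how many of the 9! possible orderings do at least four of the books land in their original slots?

6883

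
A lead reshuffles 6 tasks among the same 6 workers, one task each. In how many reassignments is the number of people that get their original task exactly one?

264

Pick the single fixed position: C(6,1) = 6 ways.
The remaining 5 must be deranged: !5 = 44.
Total: 6 × 44 = 264.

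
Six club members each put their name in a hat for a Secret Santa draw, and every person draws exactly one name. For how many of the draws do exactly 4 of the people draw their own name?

15

Pick the 4 fixed positions: C(6,4) = 15 ways.
The other 2 form a derangement: !2 = 1.
Total: 15 × 1 = 15.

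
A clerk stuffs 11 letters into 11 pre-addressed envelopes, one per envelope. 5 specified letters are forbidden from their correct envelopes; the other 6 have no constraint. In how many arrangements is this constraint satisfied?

25022880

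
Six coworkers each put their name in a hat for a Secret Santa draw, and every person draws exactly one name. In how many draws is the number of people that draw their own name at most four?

719

# with exactly i fixed is C(6,i)·!(6-i); sum over i=0..4:
  i=0: C(6,0)·!6 = 1·265 = 265
  i=1: C(6,1)·!5 = 6·44 = 264
  i=2: C(6,2)·!4 = 15·9 = 135
  i=3: C(6,3)·!3 = 20·2 = 40
  i=4: C(6,4)·!2 = 15·1 = 15
Total = 719.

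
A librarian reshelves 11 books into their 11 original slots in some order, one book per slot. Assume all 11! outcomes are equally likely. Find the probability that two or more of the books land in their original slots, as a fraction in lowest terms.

10547659/39916800

Favorable outcomes: Σ_{i≥2} C(11,i)·!(11-i) = 55·133496 + 165·14833 + 330·1854 + 462·265 + 462·44 + 330·9 + 165·2 + 55·1 + 11·0 + 1·1 = 10547659.
Total outcomes: 11! = 39916800.
Probability = 10547659/39916800 = 10547659/39916800.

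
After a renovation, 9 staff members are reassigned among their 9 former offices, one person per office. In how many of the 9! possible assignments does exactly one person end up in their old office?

Pick the single fixed position: C(9,1) = 9 ways.
The remaining 8 must be deranged: !8 = 14833.
Total: 9 × 14833 = 133497.

133497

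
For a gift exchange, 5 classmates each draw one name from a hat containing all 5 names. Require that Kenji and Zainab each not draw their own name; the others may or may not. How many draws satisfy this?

Let A_j be the event that the j-th constrained one is fixed. By inclusion-exclusion over the 2 events:
Σ_{j=0}^{2} (-1)^j C(2,j)(5-j)!
= C(2,0)·5! - C(2,1)·4! + C(2,2)·3!
= 120 - 48 + 6
= 78

78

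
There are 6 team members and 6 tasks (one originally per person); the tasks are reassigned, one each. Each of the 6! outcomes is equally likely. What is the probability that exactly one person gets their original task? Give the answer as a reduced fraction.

11/30

Favorable outcomes: C(6,1)·!5 = 6·44 = 264.
Total outcomes: 6! = 720.
Probability = 264/720 = 11/30.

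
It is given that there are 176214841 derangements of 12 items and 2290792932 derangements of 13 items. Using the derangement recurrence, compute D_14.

D_14 = (14-1)·(D_13 + D_12) = 13·(2290792932 + 176214841) = 13·2467007773 = 32071101049.

32071101049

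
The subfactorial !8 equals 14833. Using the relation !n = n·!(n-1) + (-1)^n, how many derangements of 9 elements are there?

133496

!9 = 9·14833 - 1 = 133496.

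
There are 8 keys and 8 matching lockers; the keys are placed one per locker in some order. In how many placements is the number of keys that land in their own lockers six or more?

29

Sum C(8,i)·!(8-i) for i = 6..8:
  i=6: C(8,6)·!2 = 28·1 = 28
  i=7: C(8,7)·!1 = 8·0 = 0
  i=8: C(8,8)·!0 = 1·1 = 1
Total = 29.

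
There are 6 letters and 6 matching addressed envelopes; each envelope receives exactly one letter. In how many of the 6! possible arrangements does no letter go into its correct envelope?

265

!6 is the nearest integer to 6!/e.
6! = 720, and 720/e ≈ 264.87, so !6 = 265.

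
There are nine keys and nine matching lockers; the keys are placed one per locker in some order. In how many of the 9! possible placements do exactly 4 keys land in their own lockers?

5544

Choose which 4 of the 9 are fixed: C(9,4) = 126.
The other 5 form a derangement: !5 = 44.
Total: 126 × 44 = 5544.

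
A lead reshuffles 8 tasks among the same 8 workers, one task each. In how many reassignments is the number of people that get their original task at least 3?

3235

# with exactly i fixed is C(8,i)·!(8-i); sum over i=3..8:
  i=3: C(8,3)·!5 = 56·44 = 2464
  i=4: C(8,4)·!4 = 70·9 = 630
  i=5: C(8,5)·!3 = 56·2 = 112
  i=6: C(8,6)·!2 = 28·1 = 28
  i=7: C(8,7)·!1 = 8·0 = 0
  i=8: C(8,8)·!0 = 1·1 = 1
Total = 3235.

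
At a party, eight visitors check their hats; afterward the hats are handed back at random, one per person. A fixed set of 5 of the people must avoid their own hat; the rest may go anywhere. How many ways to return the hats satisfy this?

21234

Inclusion-exclusion on the 5 forbidden self-matches:
Σ_{j=0}^{5} (-1)^j C(5,j)(8-j)!
= C(5,0)·8! - C(5,1)·7! + C(5,2)·6! - C(5,3)·5! + C(5,4)·4! - C(5,5)·3!
= 40320 - 25200 + 7200 - 1200 + 120 - 6
= 21234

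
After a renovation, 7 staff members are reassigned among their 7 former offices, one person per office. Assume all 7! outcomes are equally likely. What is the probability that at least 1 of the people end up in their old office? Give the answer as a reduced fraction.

Favorable outcomes: Σ_{i≥1} C(7,i)·!(7-i) = 7·265 + 21·44 + 35·9 + 35·2 + 21·1 + 7·0 + 1·1 = 3186.
Total outcomes: 7! = 5040.
Probability = 3186/5040 = 177/280.

177/280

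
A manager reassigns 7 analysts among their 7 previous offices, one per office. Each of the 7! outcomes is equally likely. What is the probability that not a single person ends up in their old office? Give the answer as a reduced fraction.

Favorable outcomes: !7 = 1854.
Total outcomes: 7! = 5040.
Probability = 1854/5040 = 103/280.

103/280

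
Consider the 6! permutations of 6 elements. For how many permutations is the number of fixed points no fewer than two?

Sum C(6,i)·!(6-i) for i = 2..6:
  i=2: C(6,2)·!4 = 15·9 = 135
  i=3: C(6,3)·!3 = 20·2 = 40
  i=4: C(6,4)·!2 = 15·1 = 15
  i=5: C(6,5)·!1 = 6·0 = 0
  i=6: C(6,6)·!0 = 1·1 = 1
Total = 191.

191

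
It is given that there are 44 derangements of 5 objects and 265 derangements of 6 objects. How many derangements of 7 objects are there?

1854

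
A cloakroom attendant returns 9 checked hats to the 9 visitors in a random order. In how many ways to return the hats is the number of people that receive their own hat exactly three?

Choose which 3 of the 9 are fixed: C(9,3) = 84.
The other 6 form a derangement: !6 = 265.
Total: 84 × 265 = 22260.

22260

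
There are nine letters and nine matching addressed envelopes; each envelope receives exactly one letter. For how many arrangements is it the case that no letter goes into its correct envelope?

!9 = 9! · Σ_{k=0}^{9} (-1)^k/k!
= 9! - 9!/1! + 9!/2! - 9!/3! + 9!/4! - 9!/5! + 9!/6! - 9!/7! + 9!/8! - 9!/9!
= 362880 - 362880 + 181440 - 60480 + 15120 - 3024 + 504 - 72 + 9 - 1
= 133496

133496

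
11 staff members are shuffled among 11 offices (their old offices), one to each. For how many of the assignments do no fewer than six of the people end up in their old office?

23684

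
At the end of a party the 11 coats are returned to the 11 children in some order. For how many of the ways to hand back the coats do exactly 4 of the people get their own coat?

611820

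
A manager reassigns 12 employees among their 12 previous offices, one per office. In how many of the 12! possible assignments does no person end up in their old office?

Recurrence: !12 = 11·(!11 + !10).
!12 = 11·(14684570 + 1334961) = 11·16019531 = 176214841

176214841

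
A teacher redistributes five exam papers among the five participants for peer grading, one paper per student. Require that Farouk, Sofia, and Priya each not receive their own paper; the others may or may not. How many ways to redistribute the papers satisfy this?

64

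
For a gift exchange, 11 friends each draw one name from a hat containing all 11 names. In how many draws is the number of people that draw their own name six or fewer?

# with exactly i fixed is C(11,i)·!(11-i); sum over i=0..6:
  i=0: C(11,0)·!11 = 1·14684570 = 14684570
  i=1: C(11,1)·!10 = 11·1334961 = 14684571
  i=2: C(11,2)·!9 = 55·133496 = 7342280
  i=3: C(11,3)·!8 = 165·14833 = 2447445
  i=4: C(11,4)·!7 = 330·1854 = 611820
  i=5: C(11,5)·!6 = 462·265 = 122430
  i=6: C(11,6)·!5 = 462·44 = 20328
Total = 39913444.

39913444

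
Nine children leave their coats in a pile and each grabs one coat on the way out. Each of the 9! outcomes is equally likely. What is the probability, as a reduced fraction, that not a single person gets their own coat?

Favorable outcomes: !9 = 133496.
Total outcomes: 9! = 362880.
Probability = 133496/362880 = 16687/45360.

16687/45360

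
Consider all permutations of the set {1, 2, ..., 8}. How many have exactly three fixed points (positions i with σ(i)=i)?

Choose which 3 of the 8 are fixed: C(8,3) = 56.
The remaining 5 must be deranged: !5 = 44.
Total: 56 × 44 = 2464.

2464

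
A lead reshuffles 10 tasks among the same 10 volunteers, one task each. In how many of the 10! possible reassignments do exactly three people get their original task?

222480

Pick the 3 fixed positions: C(10,3) = 120 ways.
The remaining 7 must be deranged: !7 = 1854.
Total: 120 × 1854 = 222480.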